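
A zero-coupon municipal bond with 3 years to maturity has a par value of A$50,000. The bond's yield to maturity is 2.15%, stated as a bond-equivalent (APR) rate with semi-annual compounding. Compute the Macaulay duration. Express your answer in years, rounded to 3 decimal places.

A zero-coupon bond has a single cash flow at maturity, so its Macaulay duration equals its maturity: 3 years.
(Equivalently: 6 semi-annual periods ÷ 2 = 3 years.)

3.000 years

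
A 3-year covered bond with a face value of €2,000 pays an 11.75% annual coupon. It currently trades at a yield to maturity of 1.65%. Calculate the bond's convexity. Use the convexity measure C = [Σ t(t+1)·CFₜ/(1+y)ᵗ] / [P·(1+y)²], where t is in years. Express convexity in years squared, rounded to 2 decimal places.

With y = 0.0165:
  t   CF        PV=CF/(1+0.0165)^t    t·PV        t(t+1)·PV
  1       235.00       231.1854       231.1854         462.3709
  2       235.00       227.4328       454.8656       1,364.5968
  3     2,235.00     2,127.9204     6,383.7612      25,535.0448
  Σ                  2,586.5386     7,069.8122      27,362.0125
P = 2,586.5386.
Convexity = Σ t(t+1)·PV / [P·(1+y)²] = 27,362.0125 / (2,586.5386 × 1.033272) = 10.23798.

10.24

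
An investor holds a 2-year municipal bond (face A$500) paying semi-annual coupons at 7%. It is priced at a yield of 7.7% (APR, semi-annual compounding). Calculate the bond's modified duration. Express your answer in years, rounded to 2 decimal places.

Periodic yield y = 0.0385. First find Macaulay duration:
  t   CF        PV=CF/(1+0.0385)^t    t·PV
  1        17.50        16.8512        16.8512
  2        17.50        16.2265        32.4530
  3        17.50        15.6249        46.8748
  4       517.50       444.9225     1,779.6899
  Σ                    493.6252     1,875.8690
P = 493.6252; Macaulay duration = 1,875.8690 / 493.6252 = 3.80019 half-year periods = 1.90009 years.
Modified duration = D_Mac / (1 + y) = 1.90009 / 1.0385 = 1.82965 years.

1.83 years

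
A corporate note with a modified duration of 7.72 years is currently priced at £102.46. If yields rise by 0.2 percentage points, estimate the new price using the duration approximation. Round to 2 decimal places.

Duration approximation: ΔP/P ≈ -D_mod · Δy = -7.72 × (+0.002) = -0.015440.
New price ≈ 102.46 × (1 - 0.015440) = 100.8780176.

£100.88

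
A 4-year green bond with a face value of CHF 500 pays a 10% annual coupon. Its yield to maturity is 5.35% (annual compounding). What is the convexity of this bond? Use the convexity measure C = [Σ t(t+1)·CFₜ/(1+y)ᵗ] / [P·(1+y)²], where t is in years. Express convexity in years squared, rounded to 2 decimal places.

15.19

With y = 0.0535:
  t   CF        PV=CF/(1+0.0535)^t    t·PV        t(t+1)·PV
  1        50.00        47.4608        47.4608          94.9217
  2        50.00        45.0506        90.1013         270.3038
  3        50.00        42.7628       128.2885         513.1539
  4       550.00       446.5032     1,786.0126       8,930.0631
  Σ                    581.7775     2,051.8632       9,808.4425
P = 581.7775.
Convexity = Σ t(t+1)·PV / [P·(1+y)²] = 9,808.4425 / (581.7775 × 1.109862) = 15.19057.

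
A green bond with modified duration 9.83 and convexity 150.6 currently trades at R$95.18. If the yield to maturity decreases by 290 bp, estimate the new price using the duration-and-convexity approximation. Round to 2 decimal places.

Duration effect: -D_mod·Δy = -9.83 × (-0.029) = +0.285070
Convexity effect: ½·C·(Δy)² = 0.5 × 150.6 × (-0.029)² = +0.0633273
ΔP/P ≈ +0.285070 + 0.0633273 = +0.3483973
New price ≈ 95.18 × (1 + 0.3483973) = 128.340455014.

R$128.34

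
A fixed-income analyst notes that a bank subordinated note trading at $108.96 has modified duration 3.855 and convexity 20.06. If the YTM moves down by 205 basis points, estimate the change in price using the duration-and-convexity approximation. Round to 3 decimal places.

+$9.070

Duration effect: -D_mod·Δy = -3.855 × (-0.0205) = +0.0790275
Convexity effect: ½·C·(Δy)² = 0.5 × 20.06 × (-0.0205)² = +0.0042151075
ΔP/P ≈ +0.0790275 + 0.0042151075 = +0.0832426075
ΔP ≈ 108.96 × (+0.0832426075) = +9.0701145132.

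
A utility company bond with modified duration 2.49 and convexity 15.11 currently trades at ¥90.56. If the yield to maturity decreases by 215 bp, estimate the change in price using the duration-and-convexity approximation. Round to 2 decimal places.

+¥5.16

Duration effect: -D_mod·Δy = -2.49 × (-0.0215) = +0.053535
Convexity effect: ½·C·(Δy)² = 0.5 × 15.11 × (-0.0215)² = +0.00349229875
ΔP/P ≈ +0.053535 + 0.00349229875 = +0.05702729875
ΔP ≈ 90.56 × (+0.05702729875) = +5.1643921748.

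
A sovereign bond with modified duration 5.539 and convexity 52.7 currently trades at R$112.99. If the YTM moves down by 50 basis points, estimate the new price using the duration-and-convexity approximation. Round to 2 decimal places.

R$116.19

Duration effect: -D_mod·Δy = -5.539 × (-0.005) = +0.027695
Convexity effect: ½·C·(Δy)² = 0.5 × 52.7 × (-0.005)² = +0.00065875
ΔP/P ≈ +0.027695 + 0.00065875 = +0.02835375
New price ≈ 112.99 × (1 + 0.02835375) = 116.1936902125.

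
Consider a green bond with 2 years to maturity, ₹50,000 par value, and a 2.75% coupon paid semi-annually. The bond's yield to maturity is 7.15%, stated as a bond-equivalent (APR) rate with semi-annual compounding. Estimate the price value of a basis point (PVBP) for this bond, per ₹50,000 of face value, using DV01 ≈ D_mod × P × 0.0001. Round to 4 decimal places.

Periodic yield y = 0.03575.
  t   CF        PV=CF/(1+0.03575)^t    t·PV
  1       687.50       663.7702       663.7702
  2       687.50       640.8595     1,281.7190
  3       687.50       618.7395     1,856.2186
  4    50,687.50    44,043.4270   176,173.7079
  Σ                 45,966.7962   179,975.4158
P = 45,966.7962; D_Mac = 3.91534 half-year periods = 1.95767 yrs; D_mod = 1.89010 yrs.
DV01 ≈ 1.89010 × 45,966.7962 × 0.0001 = 8.688169.

₹8.6882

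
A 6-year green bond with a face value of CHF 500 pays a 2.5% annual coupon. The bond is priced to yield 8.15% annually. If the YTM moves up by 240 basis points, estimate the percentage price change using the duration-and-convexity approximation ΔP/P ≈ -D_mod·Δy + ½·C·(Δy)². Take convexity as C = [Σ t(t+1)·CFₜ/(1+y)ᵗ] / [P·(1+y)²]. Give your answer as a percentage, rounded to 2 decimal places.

With y = 0.0815:
  t   CF        PV=CF/(1+0.0815)^t    t·PV        t(t+1)·PV
  1        12.50        11.5580        11.5580          23.1160
  2        12.50        10.6870        21.3741          64.1222
  3        12.50         9.8817        29.6450         118.5801
  4        12.50         9.1370        36.5480         182.7401
  5        12.50         8.4485        42.2423         253.4537
  6       512.50       320.2836     1,921.7017      13,451.9120
  Σ                    369.9958     2,063.0691      14,093.9241
P = 369.9958; D_Mac = 5.57593 yrs; D_mod = 5.15573 yrs; C = 32.56732.
Duration effect: -5.15573 × (+0.024) = -0.123738
Convexity effect: 0.5 × 32.56732 × (0.024)² = +0.0093794
ΔP/P ≈ -0.123738 + 0.0093794 = -0.114358 = -11.4358%.

-11.44%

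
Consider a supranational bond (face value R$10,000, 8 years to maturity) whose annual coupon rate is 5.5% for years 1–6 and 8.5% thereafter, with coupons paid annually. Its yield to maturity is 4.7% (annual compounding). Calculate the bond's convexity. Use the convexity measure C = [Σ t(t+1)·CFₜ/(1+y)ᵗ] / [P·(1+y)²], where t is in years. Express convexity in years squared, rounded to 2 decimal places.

52.08

With y = 0.047:
  t   CF        PV=CF/(1+0.047)^t    t·PV        t(t+1)·PV
  1       550.00       525.3104       525.3104       1,050.6208
  2       550.00       501.7291     1,003.4583       3,010.3748
  3       550.00       479.2064     1,437.6193       5,750.4773
  4       550.00       457.6948     1,830.7791       9,153.8957
  5       550.00       437.1488     2,185.7440      13,114.4637
  6       550.00       417.5251     2,505.1507      17,536.0546
  7       850.00       616.3000     4,314.0999      34,512.7989
  8    10,850.00     7,513.7421    60,109.9369     540,989.4317
  Σ                 10,948.6568    73,912.0985     625,118.1175
P = 10,948.6568.
Convexity = Σ t(t+1)·PV / [P·(1+y)²] = 625,118.1175 / (10,948.6568 × 1.096209) = 52.08443.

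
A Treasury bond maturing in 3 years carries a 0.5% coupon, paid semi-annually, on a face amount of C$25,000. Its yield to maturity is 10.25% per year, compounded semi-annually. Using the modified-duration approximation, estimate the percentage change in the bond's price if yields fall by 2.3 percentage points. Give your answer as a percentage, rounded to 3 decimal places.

Periodic yield y = 0.05125. Modified duration first:
  t   CF        PV=CF/(1+0.05125)^t    t·PV
  1        62.50        59.4530        59.4530
  2        62.50        56.5546       113.1092
  3        62.50        53.7975       161.3925
  4        62.50        51.1748       204.6991
  5        62.50        48.6799       243.3997
  6    25,062.50    18,568.9923   111,413.9541
  Σ                 18,838.6522   112,196.0076
P = 18,838.6522; D_Mac = 5.95563 half-year periods = 2.97781 yrs; D_mod = 2.97781/(1+0.05125) = 2.83264 yrs.
ΔP/P ≈ -D_mod · Δy = -2.83264 × (-0.023) = +0.065151 = +6.5151%.

+6.515%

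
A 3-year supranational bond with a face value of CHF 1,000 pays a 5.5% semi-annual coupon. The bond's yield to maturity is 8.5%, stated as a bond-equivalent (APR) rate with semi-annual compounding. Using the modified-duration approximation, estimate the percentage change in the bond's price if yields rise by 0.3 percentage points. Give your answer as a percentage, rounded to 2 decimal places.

Periodic yield y = 0.0425. Modified duration first:
  t   CF        PV=CF/(1+0.0425)^t    t·PV
  1        27.50        26.3789        26.3789
  2        27.50        25.3035        50.6070
  3        27.50        24.2719        72.8158
  4        27.50        23.2824        93.1297
  5        27.50        22.3333       111.6664
  6     1,027.50       800.4339     4,802.6031
  Σ                    922.0039     5,157.2010
P = 922.0039; D_Mac = 5.59347 half-year periods = 2.79673 yrs; D_mod = 2.79673/(1+0.0425) = 2.68272 yrs.
ΔP/P ≈ -D_mod · Δy = -2.68272 × (+0.003) = -0.008048 = -0.8048%.

-0.80%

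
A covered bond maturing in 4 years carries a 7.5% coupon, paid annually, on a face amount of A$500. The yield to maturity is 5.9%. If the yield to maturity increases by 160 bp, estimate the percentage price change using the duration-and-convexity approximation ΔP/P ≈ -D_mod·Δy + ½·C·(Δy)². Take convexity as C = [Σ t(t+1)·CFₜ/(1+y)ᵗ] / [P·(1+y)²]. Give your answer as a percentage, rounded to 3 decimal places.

With y = 0.059:
  t   CF        PV=CF/(1+0.059)^t    t·PV        t(t+1)·PV
  1        37.50        35.4108        35.4108          70.8215
  2        37.50        33.4379        66.8759         200.6276
  3        37.50        31.5750        94.7250         378.9000
  4       537.50       427.3607     1,709.4430       8,547.2149
  Σ                    527.7844     1,906.4546       9,197.5640
P = 527.7844; D_Mac = 3.61218 yrs; D_mod = 3.41094 yrs; C = 15.53904.
Duration effect: -3.41094 × (+0.016) = -0.054575
Convexity effect: 0.5 × 15.53904 × (0.016)² = +0.0019890
ΔP/P ≈ -0.054575 + 0.0019890 = -0.052586 = -5.2586%.

-5.259%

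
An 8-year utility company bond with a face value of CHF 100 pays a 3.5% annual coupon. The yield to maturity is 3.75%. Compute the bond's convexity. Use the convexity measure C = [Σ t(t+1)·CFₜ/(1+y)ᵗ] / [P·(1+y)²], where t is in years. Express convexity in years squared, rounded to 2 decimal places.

57.01

With y = 0.0375:
  t   CF        PV=CF/(1+0.0375)^t    t·PV        t(t+1)·PV
  1         3.50         3.3735         3.3735           6.7470
  2         3.50         3.2516         6.5031          19.5094
  3         3.50         3.1340         9.4021          37.6084
  4         3.50         3.0208        12.0830          60.4151
  5         3.50         2.9116        14.5579          87.3472
  6         3.50         2.8063        16.8380         117.8660
  7         3.50         2.7049        18.9343         151.4744
  8       103.50        77.0966       616.7732       5,550.9588
  Σ                     98.2993       698.4651       6,031.9263
P = 98.2993.
Convexity = Σ t(t+1)·PV / [P·(1+y)²] = 6,031.9263 / (98.2993 × 1.076406) = 57.00716.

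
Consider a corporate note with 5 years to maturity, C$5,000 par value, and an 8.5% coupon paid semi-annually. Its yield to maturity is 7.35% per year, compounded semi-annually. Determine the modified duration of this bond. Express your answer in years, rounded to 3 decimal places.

4.049 years

Periodic yield y = 0.03675. First find Macaulay duration:
  t   CF        PV=CF/(1+0.03675)^t    t·PV
  1       212.50       204.9674       204.9674
  2       212.50       197.7019       395.4038
  3       212.50       190.6939       572.0817
  4       212.50       183.9343       735.7373
  5       212.50       177.4143       887.0717
  6       212.50       171.1255     1,026.7529
  7       212.50       165.0595     1,155.4168
  8       212.50       159.2086     1,273.6690
  9       212.50       153.5651     1,382.0859
  10    5,212.50     3,633.3365    36,333.3655
  Σ                  5,237.0072    43,966.5519
P = 5,237.0072; Macaulay duration = 43,966.5519 / 5,237.0072 = 8.39536 half-year periods = 4.19768 years.
Modified duration = D_Mac / (1 + y) = 4.19768 / 1.03675 = 4.04888 years.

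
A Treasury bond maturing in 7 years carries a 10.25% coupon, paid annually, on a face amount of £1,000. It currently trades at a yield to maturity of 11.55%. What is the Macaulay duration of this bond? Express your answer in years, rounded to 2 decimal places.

5.27 years

Periodic yield y = 0.1155. Discount each cash flow and weight by its year:
  t   CF        PV=CF/(1+0.1155)^t    t·PV
  1       102.50        91.8870        91.8870
  2       102.50        82.3730       164.7459
  3       102.50        73.8440       221.5320
  4       102.50        66.1981       264.7924
  5       102.50        59.3439       296.7194
  6       102.50        53.1994       319.1962
  7     1,102.50       512.9695     3,590.7868
  Σ                    939.8149     4,949.6597
Price P = Σ PV = 939.8149.
Macaulay duration = Σ(t·PV) / P = 4,949.6597 / 939.8149 = 5.26663 years.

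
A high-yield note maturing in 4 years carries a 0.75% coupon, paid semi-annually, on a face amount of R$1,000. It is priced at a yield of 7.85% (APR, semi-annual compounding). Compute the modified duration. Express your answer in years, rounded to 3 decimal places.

3.790 years

Periodic yield y = 0.03925. First find Macaulay duration:
  t   CF        PV=CF/(1+0.03925)^t    t·PV
  1         3.75         3.6084         3.6084
  2         3.75         3.4721         6.9442
  3         3.75         3.3410        10.0229
  4         3.75         3.2148        12.8591
  5         3.75         3.0934        15.4668
  6         3.75         2.9765        17.8592
  7         3.75         2.8641        20.0488
  8     1,003.75       737.6754     5,901.4031
  Σ                    760.2456     5,988.2125
P = 760.2456; Macaulay duration = 5,988.2125 / 760.2456 = 7.87668 half-year periods = 3.93834 years.
Modified duration = D_Mac / (1 + y) = 3.93834 / 1.03925 = 3.78960 years.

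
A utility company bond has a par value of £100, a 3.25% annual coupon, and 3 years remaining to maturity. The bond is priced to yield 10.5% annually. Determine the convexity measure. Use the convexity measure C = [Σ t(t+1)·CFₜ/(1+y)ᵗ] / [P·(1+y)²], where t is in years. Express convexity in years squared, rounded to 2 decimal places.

With y = 0.105:
  t   CF        PV=CF/(1+0.105)^t    t·PV        t(t+1)·PV
  1         3.25         2.9412         2.9412           5.8824
  2         3.25         2.6617         5.3234          15.9702
  3       103.25        76.5250       229.5749         918.2998
  Σ                     82.1279       237.8395         940.1523
P = 82.1279.
Convexity = Σ t(t+1)·PV / [P·(1+y)²] = 940.1523 / (82.1279 × 1.221025) = 9.37526.

9.38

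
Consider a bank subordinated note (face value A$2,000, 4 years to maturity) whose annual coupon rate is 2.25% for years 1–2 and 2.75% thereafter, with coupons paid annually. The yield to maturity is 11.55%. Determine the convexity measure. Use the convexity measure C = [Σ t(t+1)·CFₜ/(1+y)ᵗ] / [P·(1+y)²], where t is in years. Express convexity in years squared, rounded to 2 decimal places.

With y = 0.1155:
  t   CF        PV=CF/(1+0.1155)^t    t·PV        t(t+1)·PV
  1        45.00        40.3407        40.3407          80.6813
  2        45.00        36.1637        72.3275         216.9825
  3        55.00        39.6236       118.8708         475.4832
  4     2,055.00     1,327.1913     5,308.7652      26,543.8261
  Σ                  1,443.3193     5,540.3042      27,316.9731
P = 1,443.3193.
Convexity = Σ t(t+1)·PV / [P·(1+y)²] = 27,316.9731 / (1,443.3193 × 1.244340) = 15.21006.

15.21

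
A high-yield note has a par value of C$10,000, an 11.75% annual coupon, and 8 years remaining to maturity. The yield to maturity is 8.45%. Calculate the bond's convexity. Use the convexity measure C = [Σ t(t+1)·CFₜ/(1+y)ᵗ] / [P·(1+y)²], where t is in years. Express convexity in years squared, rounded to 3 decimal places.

39.257

With y = 0.0845:
  t   CF        PV=CF/(1+0.0845)^t    t·PV        t(t+1)·PV
  1     1,175.00     1,083.4486     1,083.4486       2,166.8972
  2     1,175.00       999.0305     1,998.0610       5,994.1831
  3     1,175.00       921.1900     2,763.5699      11,054.2796
  4     1,175.00       849.4144     3,397.6578      16,988.2889
  5     1,175.00       783.2314     3,916.1570      23,496.9417
  6     1,175.00       722.2051     4,333.2304      30,332.6126
  7     1,175.00       665.9337     4,661.5357      37,292.2854
  8    11,175.00     5,839.9763    46,719.8100     420,478.2901
  Σ                 11,864.4299    68,873.4703     547,803.7785
P = 11,864.4299.
Convexity = Σ t(t+1)·PV / [P·(1+y)²] = 547,803.7785 / (11,864.4299 × 1.176140) = 39.25717.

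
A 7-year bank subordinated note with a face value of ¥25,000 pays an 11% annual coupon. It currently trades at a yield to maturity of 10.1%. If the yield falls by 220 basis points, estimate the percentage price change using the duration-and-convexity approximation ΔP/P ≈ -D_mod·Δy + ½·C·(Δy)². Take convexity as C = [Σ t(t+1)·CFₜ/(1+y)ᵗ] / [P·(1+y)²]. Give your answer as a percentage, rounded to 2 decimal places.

+11.29%

With y = 0.101:
  t   CF        PV=CF/(1+0.101)^t    t·PV        t(t+1)·PV
  1     2,750.00     2,497.7293     2,497.7293       4,995.4587
  2     2,750.00     2,268.6007     4,537.2013      13,611.6040
  3     2,750.00     2,060.4911     6,181.4732      24,725.8929
  4     2,750.00     1,871.4724     7,485.8895      37,429.4473
  5     2,750.00     1,699.7932     8,498.9662      50,993.7973
  6     2,750.00     1,543.8631     9,263.1784      64,842.2491
  7    27,750.00    14,149.8473    99,048.9314     792,391.4516
  Σ                 26,091.7971   137,513.3695     988,989.9008
P = 26,091.7971; D_Mac = 5.27037 yrs; D_mod = 4.78689 yrs; C = 31.26894.
Duration effect: -4.78689 × (-0.022) = +0.105312
Convexity effect: 0.5 × 31.26894 × (-0.022)² = +0.0075671
ΔP/P ≈ +0.105312 + 0.0075671 = +0.112879 = +11.2879%.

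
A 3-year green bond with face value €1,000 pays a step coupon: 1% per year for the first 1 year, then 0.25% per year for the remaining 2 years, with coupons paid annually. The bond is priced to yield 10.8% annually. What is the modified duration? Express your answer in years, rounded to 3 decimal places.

Periodic yield y = 0.108. First find Macaulay duration:
  t   CF        PV=CF/(1+0.108)^t    t·PV
  1        10.00         9.0253         9.0253
  2         2.50         2.0364         4.0728
  3     1,002.50       736.9959     2,210.9878
  Σ                    748.0576     2,224.0859
P = 748.0576; Macaulay duration = 2,224.0859 / 748.0576 = 2.97315 years.
Modified duration = D_Mac / (1 + y) = 2.97315 / 1.108 = 2.68335 years.

2.683 years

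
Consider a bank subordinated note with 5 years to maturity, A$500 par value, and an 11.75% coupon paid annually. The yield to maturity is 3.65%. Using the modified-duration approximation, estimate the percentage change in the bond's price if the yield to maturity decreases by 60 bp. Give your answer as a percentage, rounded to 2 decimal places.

Periodic yield y = 0.0365. Modified duration first:
  t   CF        PV=CF/(1+0.0365)^t    t·PV
  1        58.75        56.6811        56.6811
  2        58.75        54.6851       109.3703
  3        58.75        52.7594       158.2782
  4        58.75        50.9015       203.6060
  5       558.75       467.0582     2,335.2910
  Σ                    682.0854     2,863.2267
P = 682.0854; D_Mac = 4.19775 yrs; D_mod = 4.19775/(1+0.0365) = 4.04993 yrs.
ΔP/P ≈ -D_mod · Δy = -4.04993 × (-0.006) = +0.024300 = +2.4300%.

+2.43%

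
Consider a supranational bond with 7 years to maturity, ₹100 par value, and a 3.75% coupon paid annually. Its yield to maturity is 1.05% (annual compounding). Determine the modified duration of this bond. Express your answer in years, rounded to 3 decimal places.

6.286 years

Periodic yield y = 0.0105. First find Macaulay duration:
  t   CF        PV=CF/(1+0.0105)^t    t·PV
  1         3.75         3.7110         3.7110
  2         3.75         3.6725         7.3449
  3         3.75         3.6343        10.9029
  4         3.75         3.5965        14.3862
  5         3.75         3.5592        17.7959
  6         3.75         3.5222        21.1332
  7       103.75        96.4348       675.0437
  Σ                    118.1306       750.3179
P = 118.1306; Macaulay duration = 750.3179 / 118.1306 = 6.35160 years.
Modified duration = D_Mac / (1 + y) = 6.35160 / 1.0105 = 6.28560 years.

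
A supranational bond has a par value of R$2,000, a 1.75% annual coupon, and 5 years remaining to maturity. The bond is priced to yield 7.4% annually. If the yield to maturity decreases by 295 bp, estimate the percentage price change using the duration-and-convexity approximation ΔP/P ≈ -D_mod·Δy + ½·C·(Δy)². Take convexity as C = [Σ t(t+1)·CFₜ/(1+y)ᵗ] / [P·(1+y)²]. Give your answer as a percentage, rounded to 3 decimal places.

With y = 0.074:
  t   CF        PV=CF/(1+0.074)^t    t·PV        t(t+1)·PV
  1        35.00        32.5885        32.5885          65.1769
  2        35.00        30.3431        60.6861         182.0584
  3        35.00        28.2524        84.7572         339.0287
  4        35.00        26.3058       105.2231         526.1153
  5     2,035.00     1,424.1083     7,120.5413      42,723.2479
  Σ                  1,541.5979     7,403.7961      43,835.6272
P = 1,541.5979; D_Mac = 4.80268 yrs; D_mod = 4.47177 yrs; C = 24.65174.
Duration effect: -4.47177 × (-0.0295) = +0.131917
Convexity effect: 0.5 × 24.65174 × (-0.0295)² = +0.0107266
ΔP/P ≈ +0.131917 + 0.0107266 = +0.142644 = +14.2644%.

+14.264%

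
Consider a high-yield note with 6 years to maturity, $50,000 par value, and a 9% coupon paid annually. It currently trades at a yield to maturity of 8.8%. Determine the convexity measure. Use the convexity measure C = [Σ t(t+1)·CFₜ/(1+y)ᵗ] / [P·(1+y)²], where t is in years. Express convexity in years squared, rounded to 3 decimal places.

With y = 0.088:
  t   CF        PV=CF/(1+0.088)^t    t·PV        t(t+1)·PV
  1     4,500.00     4,136.0294     4,136.0294       8,272.0588
  2     4,500.00     3,801.4976     7,602.9952      22,808.9857
  3     4,500.00     3,494.0235    10,482.0706      41,928.2826
  4     4,500.00     3,211.4187    12,845.6748      64,228.3741
  5     4,500.00     2,951.6716    14,758.3580      88,550.1481
  6    54,500.00    32,856.6385   197,139.8313   1,379,978.8188
  Σ                 50,451.2794   246,964.9594   1,605,766.6681
P = 50,451.2794.
Convexity = Σ t(t+1)·PV / [P·(1+y)²] = 1,605,766.6681 / (50,451.2794 × 1.183744) = 26.88763.

26.888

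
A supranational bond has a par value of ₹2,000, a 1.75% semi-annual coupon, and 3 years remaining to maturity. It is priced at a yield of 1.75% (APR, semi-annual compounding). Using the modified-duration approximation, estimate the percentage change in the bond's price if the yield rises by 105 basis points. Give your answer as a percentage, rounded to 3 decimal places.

Periodic yield y = 0.00875. Modified duration first:
  t   CF        PV=CF/(1+0.00875)^t    t·PV
  1        17.50        17.3482        17.3482
  2        17.50        17.1977        34.3954
  3        17.50        17.0485        51.1456
  4        17.50        16.9007        67.6027
  5        17.50        16.7541        83.7703
  6     2,017.50     1,914.7508    11,488.5047
  Σ                  2,000.0000    11,742.7670
P = 2,000.0000; D_Mac = 5.87138 half-year periods = 2.93569 yrs; D_mod = 2.93569/(1+0.00875) = 2.91023 yrs.
ΔP/P ≈ -D_mod · Δy = -2.91023 × (+0.0105) = -0.030557 = -3.0557%.

-3.056%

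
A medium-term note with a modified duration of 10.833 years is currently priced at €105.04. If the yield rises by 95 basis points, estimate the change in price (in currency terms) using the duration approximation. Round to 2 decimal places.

-€10.81

Duration approximation: ΔP/P ≈ -D_mod · Δy = -10.833 × (+0.0095) = -0.1029135.
ΔP ≈ 105.04 × (-0.1029135) = -10.81003404.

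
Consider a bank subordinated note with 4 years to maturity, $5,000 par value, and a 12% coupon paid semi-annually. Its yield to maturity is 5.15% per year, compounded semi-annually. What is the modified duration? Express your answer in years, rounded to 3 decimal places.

3.289 years

Periodic yield y = 0.02575. First find Macaulay duration:
  t   CF        PV=CF/(1+0.02575)^t    t·PV
  1       300.00       292.4689       292.4689
  2       300.00       285.1269       570.2538
  3       300.00       277.9692       833.9076
  4       300.00       270.9912     1,083.9647
  5       300.00       264.1883     1,320.9416
  6       300.00       257.5563     1,545.3375
  7       300.00       251.0907     1,757.6347
  8     5,300.00     4,324.5773    34,596.6184
  Σ                  6,223.9688    42,001.1273
P = 6,223.9688; Macaulay duration = 42,001.1273 / 6,223.9688 = 6.74829 half-year periods = 3.37414 years.
Modified duration = D_Mac / (1 + y) = 3.37414 / 1.02575 = 3.28944 years.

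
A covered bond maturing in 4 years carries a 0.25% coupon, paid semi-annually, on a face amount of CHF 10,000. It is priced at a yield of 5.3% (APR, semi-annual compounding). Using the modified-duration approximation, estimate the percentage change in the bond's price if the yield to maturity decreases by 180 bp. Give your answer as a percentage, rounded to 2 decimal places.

Periodic yield y = 0.0265. Modified duration first:
  t   CF        PV=CF/(1+0.0265)^t    t·PV
  1        12.50        12.1773        12.1773
  2        12.50        11.8629        23.7259
  3        12.50        11.5567        34.6700
  4        12.50        11.2583        45.0333
  5        12.50        10.9677        54.8385
  6        12.50        10.6846        64.1073
  7        12.50        10.4087        72.8610
  8    10,012.50     8,122.1480    64,977.1841
  Σ                  8,201.0642    65,284.5975
P = 8,201.0642; D_Mac = 7.96050 half-year periods = 3.98025 yrs; D_mod = 3.98025/(1+0.0265) = 3.87750 yrs.
ΔP/P ≈ -D_mod · Δy = -3.87750 × (-0.018) = +0.069795 = +6.9795%.

+6.98%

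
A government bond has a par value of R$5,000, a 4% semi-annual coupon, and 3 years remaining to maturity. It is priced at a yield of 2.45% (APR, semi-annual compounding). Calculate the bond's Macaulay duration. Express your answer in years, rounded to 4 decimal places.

Periodic yield y = 0.01225. Discount each cash flow and weight by its period:
  t   CF        PV=CF/(1+0.01225)^t    t·PV
  1       100.00        98.7898        98.7898
  2       100.00        97.5943       195.1886
  3       100.00        96.4132       289.2397
  4       100.00        95.2465       380.9859
  5       100.00        94.0938       470.4691
  6     5,100.00     4,740.7108    28,444.2649
  Σ                  5,222.8484    29,878.9379
Price P = Σ PV = 5,222.8484.
Macaulay duration = Σ(t·PV) / P = 29,878.9379 / 5,222.8484 = 5.72081 half-year periods.
In years: 5.72081 / 2 = 2.86041 years.

2.8604 years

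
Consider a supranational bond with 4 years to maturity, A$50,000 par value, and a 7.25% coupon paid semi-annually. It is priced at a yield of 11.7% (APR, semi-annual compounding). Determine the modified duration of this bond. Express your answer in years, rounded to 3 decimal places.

3.307 years

Periodic yield y = 0.0585. First find Macaulay duration:
  t   CF        PV=CF/(1+0.0585)^t    t·PV
  1     1,812.50     1,712.3288     1,712.3288
  2     1,812.50     1,617.6937     3,235.3874
  3     1,812.50     1,528.2888     4,584.8664
  4     1,812.50     1,443.8250     5,775.3001
  5     1,812.50     1,364.0293     6,820.1466
  6     1,812.50     1,288.6437     7,731.8620
  7     1,812.50     1,217.4243     8,521.9703
  8    51,812.50    32,878.1709   263,025.3675
  Σ                 43,050.4045   301,407.2290
P = 43,050.4045; Macaulay duration = 301,407.2290 / 43,050.4045 = 7.00126 half-year periods = 3.50063 years.
Modified duration = D_Mac / (1 + y) = 3.50063 / 1.0585 = 3.30716 years.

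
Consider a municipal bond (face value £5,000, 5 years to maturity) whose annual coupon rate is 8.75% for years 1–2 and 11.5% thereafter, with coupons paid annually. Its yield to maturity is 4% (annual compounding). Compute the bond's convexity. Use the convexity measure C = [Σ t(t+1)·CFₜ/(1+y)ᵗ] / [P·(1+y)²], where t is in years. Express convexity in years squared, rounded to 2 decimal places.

22.60

With y = 0.04:
  t   CF        PV=CF/(1+0.04)^t    t·PV        t(t+1)·PV
  1       437.50       420.6731       420.6731         841.3462
  2       437.50       404.4933       808.9867       2,426.9601
  3       575.00       511.1729     1,533.5187       6,134.0749
  4       575.00       491.5124     1,966.0496       9,830.2482
  5     5,575.00     4,582.2436    22,911.2181     137,467.3086
  Σ                  6,410.0954    27,640.4462     156,699.9379
P = 6,410.0954.
Convexity = Σ t(t+1)·PV / [P·(1+y)²] = 156,699.9379 / (6,410.0954 × 1.081600) = 22.60152.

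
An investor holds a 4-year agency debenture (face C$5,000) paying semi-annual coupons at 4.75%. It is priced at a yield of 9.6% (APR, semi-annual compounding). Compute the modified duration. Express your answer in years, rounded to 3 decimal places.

3.488 years

Periodic yield y = 0.048. First find Macaulay duration:
  t   CF        PV=CF/(1+0.048)^t    t·PV
  1       118.75       113.3111       113.3111
  2       118.75       108.1212       216.2425
  3       118.75       103.1691       309.5074
  4       118.75        98.4438       393.7753
  5       118.75        93.9349       469.6747
  6       118.75        89.6326       537.7955
  7       118.75        85.5273       598.6909
  8     5,118.75     3,517.8204    28,142.5629
  Σ                  4,209.9604    30,781.5603
P = 4,209.9604; Macaulay duration = 30,781.5603 / 4,209.9604 = 7.31160 half-year periods = 3.65580 years.
Modified duration = D_Mac / (1 + y) = 3.65580 / 1.048 = 3.48836 years.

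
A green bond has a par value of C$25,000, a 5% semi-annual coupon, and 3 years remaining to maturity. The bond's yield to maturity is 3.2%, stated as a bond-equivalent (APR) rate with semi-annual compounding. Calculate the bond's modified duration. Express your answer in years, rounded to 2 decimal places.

2.78 years

Periodic yield y = 0.016. First find Macaulay duration:
  t   CF        PV=CF/(1+0.016)^t    t·PV
  1       625.00       615.1575       615.1575
  2       625.00       605.4700     1,210.9399
  3       625.00       595.9350     1,787.8050
  4       625.00       586.5502     2,346.2008
  5       625.00       577.3132     2,886.5659
  6    25,625.00    23,297.0873   139,782.5236
  Σ                 26,277.5131   148,629.1927
P = 26,277.5131; Macaulay duration = 148,629.1927 / 26,277.5131 = 5.65614 half-year periods = 2.82807 years.
Modified duration = D_Mac / (1 + y) = 2.82807 / 1.016 = 2.78353 years.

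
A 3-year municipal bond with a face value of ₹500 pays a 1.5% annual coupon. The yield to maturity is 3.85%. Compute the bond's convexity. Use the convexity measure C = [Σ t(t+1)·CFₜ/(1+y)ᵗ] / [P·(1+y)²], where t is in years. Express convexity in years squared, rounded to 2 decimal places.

10.90

With y = 0.0385:
  t   CF        PV=CF/(1+0.0385)^t    t·PV        t(t+1)·PV
  1         7.50         7.2220         7.2220          14.4439
  2         7.50         6.9542        13.9084          41.7253
  3       507.50       453.1235     1,359.3704       5,437.4815
  Σ                    467.2996     1,380.5008       5,493.6507
P = 467.2996.
Convexity = Σ t(t+1)·PV / [P·(1+y)²] = 5,493.6507 / (467.2996 × 1.078482) = 10.90066.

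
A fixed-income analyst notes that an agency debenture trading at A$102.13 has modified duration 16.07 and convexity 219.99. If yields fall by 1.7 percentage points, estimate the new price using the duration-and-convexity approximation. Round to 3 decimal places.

A$133.277

Duration effect: -D_mod·Δy = -16.07 × (-0.017) = +0.273190
Convexity effect: ½·C·(Δy)² = 0.5 × 219.99 × (-0.017)² = +0.031788555
ΔP/P ≈ +0.273190 + 0.031788555 = +0.304978555
New price ≈ 102.13 × (1 + 0.304978555) = 133.27745982215.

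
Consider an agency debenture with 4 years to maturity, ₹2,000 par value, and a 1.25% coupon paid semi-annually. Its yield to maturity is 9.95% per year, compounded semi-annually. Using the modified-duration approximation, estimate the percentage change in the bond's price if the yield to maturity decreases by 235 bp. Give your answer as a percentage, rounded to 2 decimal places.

Periodic yield y = 0.04975. Modified duration first:
  t   CF        PV=CF/(1+0.04975)^t    t·PV
  1        12.50        11.9076        11.9076
  2        12.50        11.3433        22.6865
  3        12.50        10.8057        32.4171
  4        12.50        10.2936        41.1743
  5        12.50         9.8057        49.0287
  6        12.50         9.3410        56.0462
  7        12.50         8.8983        62.2884
  8     2,012.50     1,364.7365    10,917.8924
  Σ                  1,437.1318    11,193.4412
P = 1,437.1318; D_Mac = 7.78874 half-year periods = 3.89437 yrs; D_mod = 3.89437/(1+0.04975) = 3.70981 yrs.
ΔP/P ≈ -D_mod · Δy = -3.70981 × (-0.0235) = +0.087180 = +8.7180%.

+8.72%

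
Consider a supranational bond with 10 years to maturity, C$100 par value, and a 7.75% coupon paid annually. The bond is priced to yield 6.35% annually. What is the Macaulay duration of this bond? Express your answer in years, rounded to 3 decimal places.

Periodic yield y = 0.0635. Discount each cash flow and weight by its year:
  t   CF        PV=CF/(1+0.0635)^t    t·PV
  1         7.75         7.2873         7.2873
  2         7.75         6.8521        13.7043
  3         7.75         6.4430        19.3290
  4         7.75         6.0583        24.2333
  5         7.75         5.6966        28.4829
  6         7.75         5.3564        32.1387
  7         7.75         5.0366        35.2563
  8         7.75         4.7359        37.8871
  9         7.75         4.4531        40.0781
  10      107.75        58.2160       582.1600
  Σ                    110.1354       820.5569
Price P = Σ PV = 110.1354.
Macaulay duration = Σ(t·PV) / P = 820.5569 / 110.1354 = 7.45044 years.

7.450 years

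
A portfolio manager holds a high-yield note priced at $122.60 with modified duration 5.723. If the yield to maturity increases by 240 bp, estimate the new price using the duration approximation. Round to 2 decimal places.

Duration approximation: ΔP/P ≈ -D_mod · Δy = -5.723 × (+0.024) = -0.137352.
New price ≈ 122.60 × (1 - 0.137352) = 105.7606448.

$105.76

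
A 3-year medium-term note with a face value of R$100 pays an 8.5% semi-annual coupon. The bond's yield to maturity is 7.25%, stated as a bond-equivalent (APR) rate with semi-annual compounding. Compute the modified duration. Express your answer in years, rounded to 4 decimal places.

Periodic yield y = 0.03625. First find Macaulay duration:
  t   CF        PV=CF/(1+0.03625)^t    t·PV
  1         4.25         4.1013         4.1013
  2         4.25         3.9579         7.9157
  3         4.25         3.8194        11.4582
  4         4.25         3.6858        14.7432
  5         4.25         3.5569        17.7843
  6       104.25        84.1955       505.1729
  Σ                    103.3167       561.1756
P = 103.3167; Macaulay duration = 561.1756 / 103.3167 = 5.43161 half-year periods = 2.71580 years.
Modified duration = D_Mac / (1 + y) = 2.71580 / 1.03625 = 2.62080 years.

2.6208 years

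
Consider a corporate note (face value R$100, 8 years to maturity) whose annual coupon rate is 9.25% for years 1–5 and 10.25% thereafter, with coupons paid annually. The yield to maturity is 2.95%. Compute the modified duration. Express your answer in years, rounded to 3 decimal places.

Periodic yield y = 0.0295. First find Macaulay duration:
  t   CF        PV=CF/(1+0.0295)^t    t·PV
  1         9.25         8.9849         8.9849
  2         9.25         8.7275        17.4550
  3         9.25         8.4774        25.4322
  4         9.25         8.2345        32.9379
  5         9.25         7.9985        39.9926
  6        10.25         8.6093        51.6556
  7        10.25         8.3626        58.5379
  8       110.25        87.3711       698.9688
  Σ                    146.7658       933.9649
P = 146.7658; Macaulay duration = 933.9649 / 146.7658 = 6.36364 years.
Modified duration = D_Mac / (1 + y) = 6.36364 / 1.0295 = 6.18130 years.

6.181 years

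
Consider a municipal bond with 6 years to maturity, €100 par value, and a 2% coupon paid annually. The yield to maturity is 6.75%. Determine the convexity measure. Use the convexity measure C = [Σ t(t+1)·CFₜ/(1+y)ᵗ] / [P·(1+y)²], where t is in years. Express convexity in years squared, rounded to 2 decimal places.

34.14

With y = 0.0675:
  t   CF        PV=CF/(1+0.0675)^t    t·PV        t(t+1)·PV
  1         2.00         1.8735         1.8735           3.7471
  2         2.00         1.7551         3.5101          10.5304
  3         2.00         1.6441         4.9323          19.7291
  4         2.00         1.5401         6.1605          30.8027
  5         2.00         1.4427         7.2137          43.2824
  6       102.00        68.9276       413.5653       2,894.9573
  Σ                     77.1831       437.2556       3,003.0490
P = 77.1831.
Convexity = Σ t(t+1)·PV / [P·(1+y)²] = 3,003.0490 / (77.1831 × 1.139556) = 34.14320.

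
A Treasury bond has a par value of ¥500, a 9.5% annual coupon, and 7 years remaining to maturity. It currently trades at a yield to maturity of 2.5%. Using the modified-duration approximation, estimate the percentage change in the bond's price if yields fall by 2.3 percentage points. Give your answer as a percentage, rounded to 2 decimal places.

+12.80%

Periodic yield y = 0.025. Modified duration first:
  t   CF        PV=CF/(1+0.025)^t    t·PV
  1        47.50        46.3415        46.3415
  2        47.50        45.2112        90.4224
  3        47.50        44.1085       132.3254
  4        47.50        43.0327       172.1306
  5        47.50        41.9831       209.9154
  6        47.50        40.9591       245.7546
  7       547.50       460.5927     3,224.1490
  Σ                    722.2287     4,121.0389
P = 722.2287; D_Mac = 5.70600 yrs; D_mod = 5.70600/(1+0.025) = 5.56683 yrs.
ΔP/P ≈ -D_mod · Δy = -5.56683 × (-0.023) = +0.128037 = +12.8037%.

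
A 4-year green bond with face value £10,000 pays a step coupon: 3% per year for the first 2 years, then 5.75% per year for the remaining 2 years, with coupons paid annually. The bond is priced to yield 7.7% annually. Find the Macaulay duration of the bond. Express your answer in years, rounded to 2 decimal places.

Periodic yield y = 0.077. Discount each cash flow and weight by its year:
  t   CF        PV=CF/(1+0.077)^t    t·PV
  1       300.00       278.5515       278.5515
  2       300.00       258.6365       517.2730
  3       575.00       460.2785     1,380.8356
  4    10,575.00     7,859.9098    31,439.6393
  Σ                  8,857.3764    33,616.2995
Price P = Σ PV = 8,857.3764.
Macaulay duration = Σ(t·PV) / P = 33,616.2995 / 8,857.3764 = 3.79529 years.

3.80 years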